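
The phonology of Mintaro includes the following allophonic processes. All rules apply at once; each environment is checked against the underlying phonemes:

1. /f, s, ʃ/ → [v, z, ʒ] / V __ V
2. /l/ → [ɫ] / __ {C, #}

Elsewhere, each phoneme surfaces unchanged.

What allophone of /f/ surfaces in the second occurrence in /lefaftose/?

[f]

/f/ — between /a/ and /t/; rule 1 does not apply here → [f].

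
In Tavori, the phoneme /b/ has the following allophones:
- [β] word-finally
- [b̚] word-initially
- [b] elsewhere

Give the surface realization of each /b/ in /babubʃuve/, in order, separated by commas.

Occurrence 1 (position 1): word-initially → [b̚].
Occurrence 2 (position 3): no conditioning environment matches → elsewhere allophone [b].
Occurrence 3 (position 5): no conditioning environment matches → elsewhere allophone [b].

[b̚], [b], [b]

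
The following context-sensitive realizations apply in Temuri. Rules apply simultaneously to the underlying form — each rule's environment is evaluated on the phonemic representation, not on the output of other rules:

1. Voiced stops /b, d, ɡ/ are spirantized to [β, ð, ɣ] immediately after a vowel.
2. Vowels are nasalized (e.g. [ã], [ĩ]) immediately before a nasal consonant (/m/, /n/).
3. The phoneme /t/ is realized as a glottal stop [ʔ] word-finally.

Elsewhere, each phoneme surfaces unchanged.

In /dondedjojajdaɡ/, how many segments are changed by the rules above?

Segments that undergo a rule: /o/ → [õ] (rule 2); /d/ → [ð] (rule 1); /ɡ/ → [ɣ] (rule 1).
All other segments surface unchanged.

3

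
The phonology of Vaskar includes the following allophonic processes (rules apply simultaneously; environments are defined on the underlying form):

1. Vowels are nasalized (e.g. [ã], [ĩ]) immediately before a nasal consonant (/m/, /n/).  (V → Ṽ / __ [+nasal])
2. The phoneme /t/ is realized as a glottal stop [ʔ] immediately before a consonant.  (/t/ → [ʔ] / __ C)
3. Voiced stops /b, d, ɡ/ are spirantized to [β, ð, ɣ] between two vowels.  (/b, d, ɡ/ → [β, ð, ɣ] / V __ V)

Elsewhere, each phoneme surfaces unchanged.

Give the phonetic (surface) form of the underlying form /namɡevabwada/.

[nãmɡevabwaða]

/n/ (word-initial): no rule targets it → [n].
/a/ meets the environment for rule 1 (before a nasal consonant) → [ã].
/m/ stays [m].
/ɡ/ (between /m/ and /e/) is in the target of rule 3 but the environment (between two vowels) is not met → [ɡ].
/e/ (between /ɡ/ and /v/) is in the target of rule 1 but the environment (before a nasal consonant) is not met → [e].
/v/ (between /e/ and /a/) is unaffected → [v].
/a/ (between /v/ and /b/) is in the target of rule 1 but the environment (before a nasal consonant) is not met → [a].
/b/ (between /a/ and /w/) fails the environment for rule 3, so it stays [b].
/w/ (between /b/ and /a/) is unaffected → [w].
/a/ (between /w/ and /d/): rule 1 targets it, but not before a nasal consonant → unchanged [a].
/d/ (between /a/ and /a/): between two vowels, so rule 3 applies → [ð].
/a/ (word-final) fails the environment for rule 1, so it stays [a].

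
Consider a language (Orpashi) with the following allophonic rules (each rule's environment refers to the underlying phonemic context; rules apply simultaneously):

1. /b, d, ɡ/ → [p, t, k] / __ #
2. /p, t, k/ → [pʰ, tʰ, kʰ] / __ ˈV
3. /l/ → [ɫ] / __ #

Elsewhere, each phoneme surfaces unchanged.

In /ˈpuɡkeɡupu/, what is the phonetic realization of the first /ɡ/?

/ɡ/ (between /u/ and /k/) fails the environment for rule 1, so it stays [ɡ].

[ɡ]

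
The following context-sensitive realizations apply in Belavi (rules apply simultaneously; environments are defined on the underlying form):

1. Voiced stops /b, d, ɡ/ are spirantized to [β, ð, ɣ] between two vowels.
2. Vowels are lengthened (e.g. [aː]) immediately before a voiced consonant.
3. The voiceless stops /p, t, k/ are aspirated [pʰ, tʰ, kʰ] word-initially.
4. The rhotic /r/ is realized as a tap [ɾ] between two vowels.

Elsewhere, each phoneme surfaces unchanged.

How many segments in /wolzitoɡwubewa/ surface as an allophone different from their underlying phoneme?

Segments that undergo a rule: /o/ → [oː] (rule 2); /o/ → [oː] (rule 2); /u/ → [uː] (rule 2); /b/ → [β] (rule 1); /e/ → [eː] (rule 2).
All other segments surface unchanged.

5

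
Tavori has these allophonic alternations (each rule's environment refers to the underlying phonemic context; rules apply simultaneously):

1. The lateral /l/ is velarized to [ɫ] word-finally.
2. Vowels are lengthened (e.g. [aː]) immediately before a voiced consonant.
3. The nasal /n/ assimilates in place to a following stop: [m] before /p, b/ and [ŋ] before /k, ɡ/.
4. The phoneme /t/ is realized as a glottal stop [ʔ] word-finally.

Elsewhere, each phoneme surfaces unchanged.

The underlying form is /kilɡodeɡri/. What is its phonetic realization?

[kiːlɡoːdeːɡri]

/k/ stays [k].
/i/ (between /k/ and /l/) occurs before a voiced consonant → [iː] by rule 2.
/l/ (between /i/ and /ɡ/): rule 1 targets it, but not word-finally → unchanged [l].
/ɡ/ stays [ɡ].
/o/ (between /ɡ/ and /d/): before a voiced consonant, so rule 2 applies → [oː].
/d/ (between /o/ and /e/) is unaffected → [d].
/e/ — between /d/ and /ɡ/, before a voiced consonant — surfaces as [eː] (rule 2).
/ɡ/ (between /e/ and /r/) is unaffected → [ɡ].
/r/ stays [r].
/i/ (word-final): rule 2 targets it, but not before a voiced consonant → unchanged [i].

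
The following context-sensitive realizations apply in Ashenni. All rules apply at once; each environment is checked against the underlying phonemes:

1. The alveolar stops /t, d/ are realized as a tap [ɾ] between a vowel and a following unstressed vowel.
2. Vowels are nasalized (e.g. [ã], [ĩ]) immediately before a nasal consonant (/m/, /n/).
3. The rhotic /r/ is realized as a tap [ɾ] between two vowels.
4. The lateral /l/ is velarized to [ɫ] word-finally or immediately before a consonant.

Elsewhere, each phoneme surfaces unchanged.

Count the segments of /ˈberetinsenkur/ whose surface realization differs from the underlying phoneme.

4

Segments that undergo a rule: /r/ → [ɾ] (rule 3); /t/ → [ɾ] (rule 1); /i/ → [ĩ] (rule 2); /e/ → [ẽ] (rule 2).
All other segments surface unchanged.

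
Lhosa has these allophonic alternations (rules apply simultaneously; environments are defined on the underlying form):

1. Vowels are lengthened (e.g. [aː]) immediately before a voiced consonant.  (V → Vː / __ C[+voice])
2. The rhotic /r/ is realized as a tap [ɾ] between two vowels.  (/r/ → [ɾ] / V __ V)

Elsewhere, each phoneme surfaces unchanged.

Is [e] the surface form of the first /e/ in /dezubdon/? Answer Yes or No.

No

/e/ meets the environment for rule 1 (before a voiced consonant) → [eː].
The actual realization is [eː], not [e].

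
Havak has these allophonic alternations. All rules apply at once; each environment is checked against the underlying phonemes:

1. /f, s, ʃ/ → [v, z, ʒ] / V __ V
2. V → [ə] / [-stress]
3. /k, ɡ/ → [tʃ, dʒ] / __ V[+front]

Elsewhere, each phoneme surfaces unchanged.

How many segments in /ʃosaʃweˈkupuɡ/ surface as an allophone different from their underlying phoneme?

5

Segments that undergo a rule: /o/ → [ə] (rule 2); /s/ → [z] (rule 1); /a/ → [ə] (rule 2); /e/ → [ə] (rule 2); /u/ → [ə] (rule 2).
All other segments surface unchanged.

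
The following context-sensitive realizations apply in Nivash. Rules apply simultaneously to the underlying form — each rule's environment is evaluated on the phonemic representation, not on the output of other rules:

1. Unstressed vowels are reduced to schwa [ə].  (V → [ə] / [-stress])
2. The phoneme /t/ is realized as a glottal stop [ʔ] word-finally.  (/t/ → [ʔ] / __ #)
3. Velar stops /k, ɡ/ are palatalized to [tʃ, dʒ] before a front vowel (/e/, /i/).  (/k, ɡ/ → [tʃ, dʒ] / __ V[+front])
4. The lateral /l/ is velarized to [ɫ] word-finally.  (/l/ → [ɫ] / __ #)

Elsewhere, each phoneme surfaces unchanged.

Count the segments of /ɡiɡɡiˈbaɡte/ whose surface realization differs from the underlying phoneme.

5

Segments that undergo a rule: /ɡ/ → [dʒ] (rule 3); /i/ → [ə] (rule 1); /ɡ/ → [dʒ] (rule 3); /i/ → [ə] (rule 1); /e/ → [ə] (rule 1).
All other segments surface unchanged.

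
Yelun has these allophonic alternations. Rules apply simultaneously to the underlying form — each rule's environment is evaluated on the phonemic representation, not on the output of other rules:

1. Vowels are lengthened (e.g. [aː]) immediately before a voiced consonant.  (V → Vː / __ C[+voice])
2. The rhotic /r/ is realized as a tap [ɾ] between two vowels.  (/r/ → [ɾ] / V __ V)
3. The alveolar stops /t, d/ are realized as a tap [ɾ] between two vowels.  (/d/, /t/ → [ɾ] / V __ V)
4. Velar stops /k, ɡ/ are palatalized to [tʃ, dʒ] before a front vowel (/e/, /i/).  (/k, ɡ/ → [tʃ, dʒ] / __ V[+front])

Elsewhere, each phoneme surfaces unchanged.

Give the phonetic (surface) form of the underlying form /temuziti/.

/t/ (word-initial): rule 3 targets it, but not between two vowels → unchanged [t].
/e/ (between /t/ and /m/) occurs before a voiced consonant → [eː] by rule 1.
/u/ (between /m/ and /z/): before a voiced consonant, so rule 1 applies → [uː].
/i/ — between /z/ and /t/; rule 1 does not apply here → [i].
Rule 3 applies to /t/ (between /i/ and /i/: between two vowels) → [ɾ].
/i/ (word-final) is in the target of rule 1 but the environment (before a voiced consonant) is not met → [i].

[teːmuːziɾi]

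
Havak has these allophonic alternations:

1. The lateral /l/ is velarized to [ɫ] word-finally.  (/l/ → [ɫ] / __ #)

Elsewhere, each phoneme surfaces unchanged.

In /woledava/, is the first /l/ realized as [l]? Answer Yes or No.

Yes

/l/ (between /o/ and /e/) is in the target of rule 1 but the environment (word-finally) is not met → [l].
The actual realization is [l], which matches [l].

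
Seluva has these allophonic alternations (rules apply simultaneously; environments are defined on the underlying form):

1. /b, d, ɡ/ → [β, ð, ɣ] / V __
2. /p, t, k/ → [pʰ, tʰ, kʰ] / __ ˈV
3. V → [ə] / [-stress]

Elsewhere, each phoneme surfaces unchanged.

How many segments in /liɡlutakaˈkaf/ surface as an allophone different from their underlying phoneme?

Segments that undergo a rule: /i/ → [ə] (rule 3); /ɡ/ → [ɣ] (rule 1); /u/ → [ə] (rule 3); /a/ → [ə] (rule 3); /a/ → [ə] (rule 3); /k/ → [kʰ] (rule 2).
All other segments surface unchanged.

6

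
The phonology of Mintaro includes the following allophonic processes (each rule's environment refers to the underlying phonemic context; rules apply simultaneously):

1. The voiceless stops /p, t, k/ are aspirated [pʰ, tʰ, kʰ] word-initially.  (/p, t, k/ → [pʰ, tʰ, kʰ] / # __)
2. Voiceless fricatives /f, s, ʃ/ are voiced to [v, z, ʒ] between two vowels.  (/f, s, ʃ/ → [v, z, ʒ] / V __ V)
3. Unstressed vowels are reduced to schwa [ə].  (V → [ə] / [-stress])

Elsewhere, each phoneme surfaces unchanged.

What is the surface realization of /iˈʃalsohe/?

/i/ (word-initial) occurs in an unstressed syllable → [ə] by rule 3.
Rule 2 applies to /ʃ/ (between /i/ and /a/: between two vowels) → [ʒ].
/a/ (between /ʃ/ and /l/) is in the target of rule 3 but the environment (in an unstressed syllable) is not met → [a].
/l/ — not in any rule's target class → [l].
/s/ (between /l/ and /o/): rule 2 targets it, but not between two vowels → unchanged [s].
/o/ (between /s/ and /h/): in an unstressed syllable, so rule 3 applies → [ə].
/h/ — not in any rule's target class → [h].
/e/ (word-final) occurs in an unstressed syllable → [ə] by rule 3.

[əˈʒalsəhə]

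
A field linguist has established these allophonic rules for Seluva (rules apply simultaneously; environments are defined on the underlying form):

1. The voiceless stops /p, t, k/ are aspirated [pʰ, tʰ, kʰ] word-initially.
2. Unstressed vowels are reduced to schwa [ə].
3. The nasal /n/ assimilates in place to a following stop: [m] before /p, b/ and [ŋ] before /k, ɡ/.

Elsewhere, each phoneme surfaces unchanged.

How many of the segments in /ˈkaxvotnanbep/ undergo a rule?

5

Segments that undergo a rule: /k/ → [kʰ] (rule 1); /o/ → [ə] (rule 2); /a/ → [ə] (rule 2); /n/ → [m] (rule 3); /e/ → [ə] (rule 2).
All other segments surface unchanged.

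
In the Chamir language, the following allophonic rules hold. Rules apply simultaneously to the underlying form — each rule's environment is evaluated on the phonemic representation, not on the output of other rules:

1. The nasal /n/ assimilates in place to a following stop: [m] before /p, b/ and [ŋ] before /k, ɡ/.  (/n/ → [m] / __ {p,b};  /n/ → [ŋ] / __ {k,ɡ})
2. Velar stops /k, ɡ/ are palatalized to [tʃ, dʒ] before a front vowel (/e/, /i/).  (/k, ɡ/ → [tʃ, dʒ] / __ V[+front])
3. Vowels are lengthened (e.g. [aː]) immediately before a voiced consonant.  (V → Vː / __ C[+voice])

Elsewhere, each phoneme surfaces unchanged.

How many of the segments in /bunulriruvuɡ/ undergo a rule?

5

Segments that undergo a rule: /u/ → [uː] (rule 3); /u/ → [uː] (rule 3); /i/ → [iː] (rule 3); /u/ → [uː] (rule 3); /u/ → [uː] (rule 3).
All other segments surface unchanged.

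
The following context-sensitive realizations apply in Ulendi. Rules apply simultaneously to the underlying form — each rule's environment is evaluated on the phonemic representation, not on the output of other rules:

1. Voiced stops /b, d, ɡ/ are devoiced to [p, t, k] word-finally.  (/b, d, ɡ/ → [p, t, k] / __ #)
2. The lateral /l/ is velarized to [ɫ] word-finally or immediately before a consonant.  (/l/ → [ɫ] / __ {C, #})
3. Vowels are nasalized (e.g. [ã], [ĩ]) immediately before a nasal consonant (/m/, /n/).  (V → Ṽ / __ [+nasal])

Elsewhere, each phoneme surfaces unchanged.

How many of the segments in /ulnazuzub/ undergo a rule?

Segments that undergo a rule: /l/ → [ɫ] (rule 2); /b/ → [p] (rule 1).
All other segments surface unchanged.

2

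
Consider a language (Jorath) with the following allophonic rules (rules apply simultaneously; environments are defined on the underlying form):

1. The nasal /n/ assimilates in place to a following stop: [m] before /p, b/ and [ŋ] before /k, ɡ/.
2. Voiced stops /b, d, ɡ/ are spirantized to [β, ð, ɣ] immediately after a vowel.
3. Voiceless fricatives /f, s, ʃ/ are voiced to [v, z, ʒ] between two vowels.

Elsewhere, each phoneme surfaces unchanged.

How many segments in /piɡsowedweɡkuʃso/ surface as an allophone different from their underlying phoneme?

3

Segments that undergo a rule: /ɡ/ → [ɣ] (rule 2); /d/ → [ð] (rule 2); /ɡ/ → [ɣ] (rule 2).
All other segments surface unchanged.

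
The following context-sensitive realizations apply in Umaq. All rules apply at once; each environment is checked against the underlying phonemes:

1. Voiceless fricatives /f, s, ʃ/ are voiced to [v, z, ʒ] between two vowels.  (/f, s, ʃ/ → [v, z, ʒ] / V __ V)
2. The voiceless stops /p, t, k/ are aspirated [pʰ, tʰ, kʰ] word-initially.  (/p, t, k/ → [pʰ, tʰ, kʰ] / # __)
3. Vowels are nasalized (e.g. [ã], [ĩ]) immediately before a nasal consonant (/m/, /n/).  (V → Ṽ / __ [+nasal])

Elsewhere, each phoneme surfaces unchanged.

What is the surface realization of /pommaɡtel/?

/p/ — word-initial, word-initially — surfaces as [pʰ] (rule 2).
Rule 3 applies to /o/ (between /p/ and /m/: before a nasal consonant) → [õ].
/m/ — not in any rule's target class → [m].
/m/ — not in any rule's target class → [m].
/a/ — between /m/ and /ɡ/; rule 3 does not apply here → [a].
/ɡ/ (between /a/ and /t/): no rule targets it → [ɡ].
/t/ (between /ɡ/ and /e/) fails the environment for rule 2, so it stays [t].
/e/ (between /t/ and /l/) fails the environment for rule 3, so it stays [e].
/l/ (word-final): no rule targets it → [l].

[pʰõmmaɡtel]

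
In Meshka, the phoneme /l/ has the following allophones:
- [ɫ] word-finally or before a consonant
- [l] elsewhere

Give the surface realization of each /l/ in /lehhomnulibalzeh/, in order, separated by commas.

[l], [l], [ɫ]

Occurrence 1 (position 1): no conditioning environment matches → elsewhere allophone [l].
Occurrence 2 (position 9): no conditioning environment matches → elsewhere allophone [l].
Occurrence 3 (position 13): word-finally or before a consonant → [ɫ].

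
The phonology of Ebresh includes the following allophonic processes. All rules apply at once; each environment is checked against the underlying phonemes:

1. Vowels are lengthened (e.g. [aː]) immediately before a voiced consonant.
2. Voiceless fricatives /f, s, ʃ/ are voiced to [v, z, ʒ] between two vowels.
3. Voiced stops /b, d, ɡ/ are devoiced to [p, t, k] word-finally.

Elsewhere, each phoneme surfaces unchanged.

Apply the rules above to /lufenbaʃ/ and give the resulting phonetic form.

[luveːnbaʃ]

/l/ (word-initial): no rule targets it → [l].
/u/ (between /l/ and /f/) fails the environment for rule 1, so it stays [u].
Rule 2 applies to /f/ (between /u/ and /e/: between two vowels) → [v].
/e/ — between /f/ and /n/, before a voiced consonant — surfaces as [eː] (rule 1).
/n/ — not in any rule's target class → [n].
/b/ (between /n/ and /a/): rule 3 targets it, but not word-finally → unchanged [b].
/a/ (between /b/ and /ʃ/) is in the target of rule 1 but the environment (before a voiced consonant) is not met → [a].
/ʃ/ (word-final): rule 2 targets it, but not between two vowels → unchanged [ʃ].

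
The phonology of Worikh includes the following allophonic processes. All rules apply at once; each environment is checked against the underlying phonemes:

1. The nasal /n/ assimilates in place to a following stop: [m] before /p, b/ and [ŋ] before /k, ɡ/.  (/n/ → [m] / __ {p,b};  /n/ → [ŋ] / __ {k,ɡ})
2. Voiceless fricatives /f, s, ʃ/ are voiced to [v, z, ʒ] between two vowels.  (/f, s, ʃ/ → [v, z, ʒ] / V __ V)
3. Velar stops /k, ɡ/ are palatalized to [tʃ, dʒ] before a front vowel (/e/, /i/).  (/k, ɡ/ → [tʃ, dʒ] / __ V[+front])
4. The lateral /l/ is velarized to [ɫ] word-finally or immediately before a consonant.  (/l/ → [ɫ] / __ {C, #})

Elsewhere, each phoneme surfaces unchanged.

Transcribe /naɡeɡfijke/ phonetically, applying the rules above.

[nadʒeɡfijtʃe]

/n/ — word-initial; rule 1 does not apply here → [n].
/a/ (between /n/ and /ɡ/) is unaffected → [a].
Rule 3 applies to /ɡ/ (between /a/ and /e/: before a front vowel) → [dʒ].
/e/ (between /ɡ/ and /ɡ/) is unaffected → [e].
/ɡ/ (between /e/ and /f/) fails the environment for rule 3, so it stays [ɡ].
/f/ (between /ɡ/ and /i/) fails the environment for rule 2, so it stays [f].
/i/ (between /f/ and /j/): no rule targets it → [i].
/j/ — not in any rule's target class → [j].
/k/ (between /j/ and /e/) occurs before a front vowel → [tʃ] by rule 3.
/e/ (word-final): no rule targets it → [e].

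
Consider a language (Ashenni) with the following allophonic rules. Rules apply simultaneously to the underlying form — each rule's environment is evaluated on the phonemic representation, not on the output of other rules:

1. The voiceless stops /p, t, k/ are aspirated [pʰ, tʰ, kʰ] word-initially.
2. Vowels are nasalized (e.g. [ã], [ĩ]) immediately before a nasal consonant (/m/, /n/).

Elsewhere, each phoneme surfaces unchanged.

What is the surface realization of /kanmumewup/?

Rule 1 applies to /k/ (word-initial: word-initially) → [kʰ].
Rule 2 applies to /a/ (between /k/ and /n/: before a nasal consonant) → [ã].
/n/ (between /a/ and /m/): no rule targets it → [n].
/m/ (between /n/ and /u/) is unaffected → [m].
Rule 2 applies to /u/ (between /m/ and /m/: before a nasal consonant) → [ũ].
/m/ (between /u/ and /e/) is unaffected → [m].
/e/ (between /m/ and /w/): rule 2 targets it, but not before a nasal consonant → unchanged [e].
/w/ (between /e/ and /u/): no rule targets it → [w].
/u/ — between /w/ and /p/; rule 2 does not apply here → [u].
/p/ (word-final) is in the target of rule 1 but the environment (word-initially) is not met → [p].

[kʰãnmũmewup]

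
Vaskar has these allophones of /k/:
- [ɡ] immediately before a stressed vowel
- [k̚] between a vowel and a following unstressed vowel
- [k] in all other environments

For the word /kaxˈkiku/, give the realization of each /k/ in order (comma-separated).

Occurrence 1 (position 1): no conditioning environment matches → elsewhere allophone [k].
Occurrence 2 (position 4): immediately before a stressed vowel → [ɡ].
Occurrence 3 (position 6): between a vowel and a following unstressed vowel → [k̚].

[k], [ɡ], [k̚]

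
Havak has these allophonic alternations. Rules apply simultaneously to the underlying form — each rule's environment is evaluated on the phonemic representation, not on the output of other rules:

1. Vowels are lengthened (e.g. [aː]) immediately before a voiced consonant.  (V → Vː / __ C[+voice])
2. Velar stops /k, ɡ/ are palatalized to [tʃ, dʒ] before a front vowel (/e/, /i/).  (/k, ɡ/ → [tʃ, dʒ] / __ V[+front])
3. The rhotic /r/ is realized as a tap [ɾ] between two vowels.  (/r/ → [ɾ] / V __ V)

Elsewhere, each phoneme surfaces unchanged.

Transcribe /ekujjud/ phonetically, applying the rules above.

[ekuːjjuːd]

/e/ (word-initial) is in the target of rule 1 but the environment (before a voiced consonant) is not met → [e].
/k/ (between /e/ and /u/) fails the environment for rule 2, so it stays [k].
/u/ (between /k/ and /j/) occurs before a voiced consonant → [uː] by rule 1.
/j/ (between /u/ and /j/) is unaffected → [j].
/j/ (between /j/ and /u/): no rule targets it → [j].
Rule 1 applies to /u/ (between /j/ and /d/: before a voiced consonant) → [uː].
/d/ stays [d].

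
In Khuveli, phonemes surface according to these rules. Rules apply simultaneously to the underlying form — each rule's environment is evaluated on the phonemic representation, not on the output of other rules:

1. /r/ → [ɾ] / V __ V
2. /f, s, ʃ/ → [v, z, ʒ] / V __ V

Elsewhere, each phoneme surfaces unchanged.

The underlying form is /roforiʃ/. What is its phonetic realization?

[rovoɾiʃ]

/r/ (word-initial) fails the environment for rule 1, so it stays [r].
/o/ stays [o].
/f/ meets the environment for rule 2 (between two vowels) → [v].
/o/ stays [o].
/r/ meets the environment for rule 1 (between two vowels) → [ɾ].
/i/ — not in any rule's target class → [i].
/ʃ/ (word-final) is in the target of rule 2 but the environment (between two vowels) is not met → [ʃ].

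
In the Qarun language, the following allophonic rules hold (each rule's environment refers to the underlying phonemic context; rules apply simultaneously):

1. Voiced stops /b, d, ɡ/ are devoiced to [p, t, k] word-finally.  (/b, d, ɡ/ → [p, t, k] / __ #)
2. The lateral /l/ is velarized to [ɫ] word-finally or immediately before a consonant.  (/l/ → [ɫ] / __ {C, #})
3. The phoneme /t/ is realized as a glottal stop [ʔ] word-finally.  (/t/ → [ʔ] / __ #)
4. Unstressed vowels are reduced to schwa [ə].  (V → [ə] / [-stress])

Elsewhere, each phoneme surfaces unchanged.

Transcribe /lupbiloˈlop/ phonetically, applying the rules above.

[ləpbələˈlop]

/l/ (word-initial): rule 2 targets it, but not word-finally or immediately before a consonant → unchanged [l].
/u/ (between /l/ and /p/): in an unstressed syllable, so rule 4 applies → [ə].
/p/ stays [p].
/b/ (between /p/ and /i/) fails the environment for rule 1, so it stays [b].
/i/ (between /b/ and /l/) occurs in an unstressed syllable → [ə] by rule 4.
/l/ (between /i/ and /o/): rule 2 targets it, but not word-finally or immediately before a consonant → unchanged [l].
/o/ (between /l/ and /l/): in an unstressed syllable, so rule 4 applies → [ə].
/l/ (between /o/ and /o/) fails the environment for rule 2, so it stays [l].
/o/ (between /l/ and /p/) is in the target of rule 4 but the environment (in an unstressed syllable) is not met → [o].
/p/ (word-final) is unaffected → [p].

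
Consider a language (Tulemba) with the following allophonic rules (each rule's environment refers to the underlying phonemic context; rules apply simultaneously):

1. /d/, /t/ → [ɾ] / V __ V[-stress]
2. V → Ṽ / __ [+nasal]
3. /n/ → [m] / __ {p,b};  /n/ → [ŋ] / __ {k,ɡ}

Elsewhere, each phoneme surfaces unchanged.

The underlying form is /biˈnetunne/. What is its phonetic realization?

/b/ — not in any rule's target class → [b].
Rule 2 applies to /i/ (between /b/ and /n/: before a nasal consonant) → [ĩ].
/n/ — between /i/ and /e/; rule 3 does not apply here → [n].
/e/ — between /n/ and /t/; rule 2 does not apply here → [e].
Rule 1 applies to /t/ (between /e/ and /u/: between a vowel and a following unstressed vowel) → [ɾ].
/u/ — between /t/ and /n/, before a nasal consonant — surfaces as [ũ] (rule 2).
/n/ (between /u/ and /n/): rule 3 targets it, but not before a labial or velar stop → unchanged [n].
/n/ — between /n/ and /e/; rule 3 does not apply here → [n].
/e/ (word-final) is in the target of rule 2 but the environment (before a nasal consonant) is not met → [e].

[bĩˈneɾũnne]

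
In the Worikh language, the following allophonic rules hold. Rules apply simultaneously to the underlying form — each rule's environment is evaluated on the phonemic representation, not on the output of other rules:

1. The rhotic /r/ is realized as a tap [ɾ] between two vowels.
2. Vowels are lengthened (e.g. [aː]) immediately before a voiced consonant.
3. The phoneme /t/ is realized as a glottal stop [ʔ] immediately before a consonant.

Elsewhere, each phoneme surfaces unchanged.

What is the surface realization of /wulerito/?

[wuːleːɾito]

/u/ (between /w/ and /l/): before a voiced consonant, so rule 2 applies → [uː].
/e/ — between /l/ and /r/, before a voiced consonant — surfaces as [eː] (rule 2).
/r/ meets the environment for rule 1 (between two vowels) → [ɾ].
/i/ (between /r/ and /t/) is in the target of rule 2 but the environment (before a voiced consonant) is not met → [i].
/t/ (between /i/ and /o/) fails the environment for rule 3, so it stays [t].
/o/ — word-final; rule 2 does not apply here → [o].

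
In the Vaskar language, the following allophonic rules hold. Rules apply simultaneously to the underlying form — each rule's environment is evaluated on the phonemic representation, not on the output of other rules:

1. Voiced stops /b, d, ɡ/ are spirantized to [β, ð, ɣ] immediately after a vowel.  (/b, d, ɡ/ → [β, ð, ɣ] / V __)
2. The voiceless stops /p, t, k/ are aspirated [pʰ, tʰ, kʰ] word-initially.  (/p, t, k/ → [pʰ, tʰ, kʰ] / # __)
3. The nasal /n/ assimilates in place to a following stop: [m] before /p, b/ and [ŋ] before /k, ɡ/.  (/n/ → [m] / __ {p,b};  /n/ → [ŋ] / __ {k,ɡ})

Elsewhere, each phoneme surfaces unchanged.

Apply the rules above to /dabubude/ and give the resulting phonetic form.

/d/ (word-initial) fails the environment for rule 1, so it stays [d].
/a/ (between /d/ and /b/) is unaffected → [a].
Rule 1 applies to /b/ (between /a/ and /u/: immediately after a vowel) → [β].
/u/ — not in any rule's target class → [u].
/b/ (between /u/ and /u/) occurs immediately after a vowel → [β] by rule 1.
/u/ stays [u].
Rule 1 applies to /d/ (between /u/ and /e/: immediately after a vowel) → [ð].
/e/ (word-final): no rule targets it → [e].

[daβuβuðe]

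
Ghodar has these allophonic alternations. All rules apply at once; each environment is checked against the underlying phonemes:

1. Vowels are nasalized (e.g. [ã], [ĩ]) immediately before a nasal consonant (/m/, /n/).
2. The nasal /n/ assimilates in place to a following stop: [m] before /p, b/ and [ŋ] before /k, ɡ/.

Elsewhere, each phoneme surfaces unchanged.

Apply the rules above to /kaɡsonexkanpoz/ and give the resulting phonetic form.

[kaɡsõnexkãmpoz]

/k/ stays [k].
/a/ (between /k/ and /ɡ/) is in the target of rule 1 but the environment (before a nasal consonant) is not met → [a].
/ɡ/ (between /a/ and /s/) is unaffected → [ɡ].
/s/ stays [s].
/o/ (between /s/ and /n/) occurs before a nasal consonant → [õ] by rule 1.
/n/ (between /o/ and /e/) is in the target of rule 2 but the environment (before a labial or velar stop) is not met → [n].
/e/ — between /n/ and /x/; rule 1 does not apply here → [e].
/x/ (between /e/ and /k/): no rule targets it → [x].
/k/ (between /x/ and /a/) is unaffected → [k].
/a/ (between /k/ and /n/) occurs before a nasal consonant → [ã] by rule 1.
/n/ (between /a/ and /p/) occurs before a labial or velar stop → [m] by rule 2.
/p/ (between /n/ and /o/) is unaffected → [p].
/o/ — between /p/ and /z/; rule 1 does not apply here → [o].
/z/ (word-final): no rule targets it → [z].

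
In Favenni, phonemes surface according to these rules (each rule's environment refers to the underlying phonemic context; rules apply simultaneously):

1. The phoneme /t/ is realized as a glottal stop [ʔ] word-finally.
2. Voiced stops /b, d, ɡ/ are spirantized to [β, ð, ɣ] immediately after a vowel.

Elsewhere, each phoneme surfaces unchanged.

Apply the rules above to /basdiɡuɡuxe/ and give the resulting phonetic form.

[basdiɣuɣuxe]

/b/ (word-initial) fails the environment for rule 2, so it stays [b].
/a/ (between /b/ and /s/) is unaffected → [a].
/s/ (between /a/ and /d/) is unaffected → [s].
/d/ — between /s/ and /i/; rule 2 does not apply here → [d].
/i/ (between /d/ and /ɡ/): no rule targets it → [i].
/ɡ/ — between /i/ and /u/, immediately after a vowel — surfaces as [ɣ] (rule 2).
/u/ stays [u].
/ɡ/ — between /u/ and /u/, immediately after a vowel — surfaces as [ɣ] (rule 2).
/u/ — not in any rule's target class → [u].
/x/ (between /u/ and /e/) is unaffected → [x].
/e/ — not in any rule's target class → [e].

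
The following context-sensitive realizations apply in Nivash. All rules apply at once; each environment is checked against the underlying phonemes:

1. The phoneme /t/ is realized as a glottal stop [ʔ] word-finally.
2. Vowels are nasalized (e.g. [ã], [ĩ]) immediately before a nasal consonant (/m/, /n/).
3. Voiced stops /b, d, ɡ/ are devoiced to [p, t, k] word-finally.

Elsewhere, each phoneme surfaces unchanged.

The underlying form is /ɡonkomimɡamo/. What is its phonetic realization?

[ɡõnkõmĩmɡãmo]

/ɡ/ (word-initial): rule 3 targets it, but not word-finally → unchanged [ɡ].
/o/ (between /ɡ/ and /n/) occurs before a nasal consonant → [õ] by rule 2.
/o/ meets the environment for rule 2 (before a nasal consonant) → [õ].
/i/ — between /m/ and /m/, before a nasal consonant — surfaces as [ĩ] (rule 2).
/ɡ/ (between /m/ and /a/): rule 3 targets it, but not word-finally → unchanged [ɡ].
/a/ (between /ɡ/ and /m/) occurs before a nasal consonant → [ã] by rule 2.
/o/ — word-final; rule 2 does not apply here → [o].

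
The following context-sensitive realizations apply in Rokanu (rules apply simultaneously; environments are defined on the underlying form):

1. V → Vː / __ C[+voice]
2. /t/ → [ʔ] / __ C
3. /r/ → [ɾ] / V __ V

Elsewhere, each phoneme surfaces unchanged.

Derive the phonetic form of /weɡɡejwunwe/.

[weːɡɡeːjwuːnwe]

/w/ stays [w].
/e/ (between /w/ and /ɡ/) occurs before a voiced consonant → [eː] by rule 1.
/ɡ/ (between /e/ and /ɡ/) is unaffected → [ɡ].
/ɡ/ (between /ɡ/ and /e/): no rule targets it → [ɡ].
/e/ — between /ɡ/ and /j/, before a voiced consonant — surfaces as [eː] (rule 1).
/j/ (between /e/ and /w/) is unaffected → [j].
/w/ (between /j/ and /u/) is unaffected → [w].
/u/ (between /w/ and /n/) occurs before a voiced consonant → [uː] by rule 1.
/n/ stays [n].
/w/ — not in any rule's target class → [w].
/e/ (word-final) is in the target of rule 1 but the environment (before a voiced consonant) is not met → [e].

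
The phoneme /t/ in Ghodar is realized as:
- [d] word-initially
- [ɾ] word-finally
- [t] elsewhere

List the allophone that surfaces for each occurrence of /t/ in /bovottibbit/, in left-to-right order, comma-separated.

Occurrence 1 (position 5): no conditioning environment matches → elsewhere allophone [t].
Occurrence 2 (position 6): no conditioning environment matches → elsewhere allophone [t].
Occurrence 3 (position 11): word-finally → [ɾ].

[t], [t], [ɾ]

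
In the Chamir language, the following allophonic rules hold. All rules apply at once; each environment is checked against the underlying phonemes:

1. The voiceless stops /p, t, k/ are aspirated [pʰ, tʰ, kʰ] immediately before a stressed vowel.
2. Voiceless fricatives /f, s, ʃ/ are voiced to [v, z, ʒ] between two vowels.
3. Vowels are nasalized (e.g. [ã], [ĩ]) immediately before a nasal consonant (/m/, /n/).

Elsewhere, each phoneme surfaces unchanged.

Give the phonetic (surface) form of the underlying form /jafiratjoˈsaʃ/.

[javiratjoˈzaʃ]

/j/ — not in any rule's target class → [j].
/a/ (between /j/ and /f/) fails the environment for rule 3, so it stays [a].
/f/ (between /a/ and /i/): between two vowels, so rule 2 applies → [v].
/i/ (between /f/ and /r/): rule 3 targets it, but not before a nasal consonant → unchanged [i].
/r/ (between /i/ and /a/): no rule targets it → [r].
/a/ — between /r/ and /t/; rule 3 does not apply here → [a].
/t/ (between /a/ and /j/) fails the environment for rule 1, so it stays [t].
/j/ (between /t/ and /o/): no rule targets it → [j].
/o/ (between /j/ and /s/) fails the environment for rule 3, so it stays [o].
/s/ (between /o/ and /a/): between two vowels, so rule 2 applies → [z].
/a/ (between /s/ and /ʃ/): rule 3 targets it, but not before a nasal consonant → unchanged [a].
/ʃ/ (word-final) is in the target of rule 2 but the environment (between two vowels) is not met → [ʃ].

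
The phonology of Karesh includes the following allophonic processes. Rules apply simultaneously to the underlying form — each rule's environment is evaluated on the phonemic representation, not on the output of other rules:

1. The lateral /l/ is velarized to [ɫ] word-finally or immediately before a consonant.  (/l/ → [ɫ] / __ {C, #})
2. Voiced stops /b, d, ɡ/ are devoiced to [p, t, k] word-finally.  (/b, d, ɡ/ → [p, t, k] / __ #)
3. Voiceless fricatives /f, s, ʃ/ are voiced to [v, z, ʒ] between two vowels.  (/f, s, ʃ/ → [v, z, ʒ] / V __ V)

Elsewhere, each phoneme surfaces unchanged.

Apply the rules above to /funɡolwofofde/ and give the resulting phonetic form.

[funɡoɫwovofde]

/f/ (word-initial) fails the environment for rule 3, so it stays [f].
/u/ stays [u].
/n/ stays [n].
/ɡ/ — between /n/ and /o/; rule 2 does not apply here → [ɡ].
/o/ (between /ɡ/ and /l/): no rule targets it → [o].
/l/ (between /o/ and /w/) occurs word-finally or immediately before a consonant → [ɫ] by rule 1.
/w/ (between /l/ and /o/) is unaffected → [w].
/o/ — not in any rule's target class → [o].
/f/ — between /o/ and /o/, between two vowels — surfaces as [v] (rule 3).
/o/ stays [o].
/f/ (between /o/ and /d/): rule 3 targets it, but not between two vowels → unchanged [f].
/d/ (between /f/ and /e/) is in the target of rule 2 but the environment (word-finally) is not met → [d].
/e/ — not in any rule's target class → [e].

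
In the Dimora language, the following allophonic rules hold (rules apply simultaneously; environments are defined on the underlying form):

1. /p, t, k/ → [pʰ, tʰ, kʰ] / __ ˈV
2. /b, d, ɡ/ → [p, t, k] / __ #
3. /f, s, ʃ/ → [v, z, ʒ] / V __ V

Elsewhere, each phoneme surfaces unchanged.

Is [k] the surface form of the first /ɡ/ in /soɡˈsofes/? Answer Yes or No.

No

/ɡ/ — between /o/ and /s/; rule 2 does not apply here → [ɡ].
The actual realization is [ɡ], not [k].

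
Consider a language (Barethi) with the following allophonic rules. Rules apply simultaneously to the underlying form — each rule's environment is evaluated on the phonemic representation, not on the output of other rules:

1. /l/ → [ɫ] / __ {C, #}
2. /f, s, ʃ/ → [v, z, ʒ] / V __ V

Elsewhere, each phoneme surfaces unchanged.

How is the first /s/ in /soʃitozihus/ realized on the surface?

[s]

/s/ (word-initial) is in the target of rule 2 but the environment (between two vowels) is not met → [s].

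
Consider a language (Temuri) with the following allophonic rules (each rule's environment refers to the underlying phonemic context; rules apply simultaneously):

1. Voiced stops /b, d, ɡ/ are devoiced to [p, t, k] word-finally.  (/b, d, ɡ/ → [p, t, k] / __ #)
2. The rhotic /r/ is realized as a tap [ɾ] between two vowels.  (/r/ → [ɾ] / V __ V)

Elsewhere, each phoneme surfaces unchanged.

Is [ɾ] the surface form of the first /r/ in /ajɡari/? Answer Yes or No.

/r/ (between /a/ and /i/) occurs between two vowels → [ɾ] by rule 2.
The actual realization is [ɾ], which matches [ɾ].

Yes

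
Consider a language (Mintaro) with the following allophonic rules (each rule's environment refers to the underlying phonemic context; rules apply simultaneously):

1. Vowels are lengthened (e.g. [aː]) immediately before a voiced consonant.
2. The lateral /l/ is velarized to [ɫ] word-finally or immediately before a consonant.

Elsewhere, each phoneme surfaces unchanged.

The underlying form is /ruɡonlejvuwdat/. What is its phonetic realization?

/r/ (word-initial) is unaffected → [r].
/u/ meets the environment for rule 1 (before a voiced consonant) → [uː].
/ɡ/ (between /u/ and /o/) is unaffected → [ɡ].
/o/ — between /ɡ/ and /n/, before a voiced consonant — surfaces as [oː] (rule 1).
/n/ (between /o/ and /l/): no rule targets it → [n].
/l/ (between /n/ and /e/): rule 2 targets it, but not word-finally or immediately before a consonant → unchanged [l].
/e/ (between /l/ and /j/): before a voiced consonant, so rule 1 applies → [eː].
/j/ (between /e/ and /v/) is unaffected → [j].
/v/ (between /j/ and /u/): no rule targets it → [v].
Rule 1 applies to /u/ (between /v/ and /w/: before a voiced consonant) → [uː].
/w/ (between /u/ and /d/): no rule targets it → [w].
/d/ (between /w/ and /a/) is unaffected → [d].
/a/ (between /d/ and /t/) fails the environment for rule 1, so it stays [a].
/t/ stays [t].

[ruːɡoːnleːjvuːwdat]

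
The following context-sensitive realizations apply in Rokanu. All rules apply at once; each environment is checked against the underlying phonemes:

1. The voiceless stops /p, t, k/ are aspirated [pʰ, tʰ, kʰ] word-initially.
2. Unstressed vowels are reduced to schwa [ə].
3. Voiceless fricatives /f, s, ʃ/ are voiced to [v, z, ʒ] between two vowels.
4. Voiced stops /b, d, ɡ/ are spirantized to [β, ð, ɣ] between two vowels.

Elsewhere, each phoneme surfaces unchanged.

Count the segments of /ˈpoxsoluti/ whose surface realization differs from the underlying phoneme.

4

Segments that undergo a rule: /p/ → [pʰ] (rule 1); /o/ → [ə] (rule 2); /u/ → [ə] (rule 2); /i/ → [ə] (rule 2).
All other segments surface unchanged.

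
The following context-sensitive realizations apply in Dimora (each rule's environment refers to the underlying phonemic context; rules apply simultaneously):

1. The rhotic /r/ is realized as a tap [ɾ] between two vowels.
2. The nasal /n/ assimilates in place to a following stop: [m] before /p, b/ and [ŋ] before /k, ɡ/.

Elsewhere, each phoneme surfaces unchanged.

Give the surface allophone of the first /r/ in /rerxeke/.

[r]

/r/ (word-initial) fails the environment for rule 1, so it stays [r].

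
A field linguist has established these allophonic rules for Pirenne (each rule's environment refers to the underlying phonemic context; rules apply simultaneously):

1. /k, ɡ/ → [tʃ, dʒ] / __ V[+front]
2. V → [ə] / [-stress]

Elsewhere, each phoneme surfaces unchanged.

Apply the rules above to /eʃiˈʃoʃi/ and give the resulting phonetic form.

/e/ — word-initial, in an unstressed syllable — surfaces as [ə] (rule 2).
/ʃ/ (between /e/ and /i/) is unaffected → [ʃ].
Rule 2 applies to /i/ (between /ʃ/ and /ʃ/: in an unstressed syllable) → [ə].
/ʃ/ (between /i/ and /o/): no rule targets it → [ʃ].
/o/ — between /ʃ/ and /ʃ/; rule 2 does not apply here → [o].
/ʃ/ (between /o/ and /i/) is unaffected → [ʃ].
/i/ — word-final, in an unstressed syllable — surfaces as [ə] (rule 2).

[əʃəˈʃoʃə]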